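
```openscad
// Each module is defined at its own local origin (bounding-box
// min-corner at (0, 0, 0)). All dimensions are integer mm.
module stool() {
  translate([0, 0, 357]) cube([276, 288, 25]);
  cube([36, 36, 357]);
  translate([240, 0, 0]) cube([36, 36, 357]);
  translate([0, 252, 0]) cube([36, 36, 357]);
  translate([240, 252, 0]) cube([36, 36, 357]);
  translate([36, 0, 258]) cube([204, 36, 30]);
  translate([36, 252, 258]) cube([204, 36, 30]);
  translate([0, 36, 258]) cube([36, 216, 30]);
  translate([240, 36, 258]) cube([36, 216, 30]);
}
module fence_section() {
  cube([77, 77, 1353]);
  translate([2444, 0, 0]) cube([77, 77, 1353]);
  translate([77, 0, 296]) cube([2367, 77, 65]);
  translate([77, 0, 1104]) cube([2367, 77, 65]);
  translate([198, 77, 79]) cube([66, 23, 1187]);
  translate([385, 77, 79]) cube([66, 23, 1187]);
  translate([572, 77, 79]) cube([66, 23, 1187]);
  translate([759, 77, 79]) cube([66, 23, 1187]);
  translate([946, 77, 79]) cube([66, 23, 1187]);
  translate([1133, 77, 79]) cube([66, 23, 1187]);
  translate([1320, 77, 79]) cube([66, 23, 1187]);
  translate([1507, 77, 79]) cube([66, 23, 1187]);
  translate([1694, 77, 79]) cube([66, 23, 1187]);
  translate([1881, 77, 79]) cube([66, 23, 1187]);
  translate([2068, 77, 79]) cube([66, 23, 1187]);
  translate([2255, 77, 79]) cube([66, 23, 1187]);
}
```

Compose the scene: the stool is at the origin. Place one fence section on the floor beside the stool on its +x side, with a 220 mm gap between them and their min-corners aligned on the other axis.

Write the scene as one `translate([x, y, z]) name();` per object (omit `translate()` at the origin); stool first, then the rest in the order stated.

stool();
translate([496, 0, 0]) fence_section();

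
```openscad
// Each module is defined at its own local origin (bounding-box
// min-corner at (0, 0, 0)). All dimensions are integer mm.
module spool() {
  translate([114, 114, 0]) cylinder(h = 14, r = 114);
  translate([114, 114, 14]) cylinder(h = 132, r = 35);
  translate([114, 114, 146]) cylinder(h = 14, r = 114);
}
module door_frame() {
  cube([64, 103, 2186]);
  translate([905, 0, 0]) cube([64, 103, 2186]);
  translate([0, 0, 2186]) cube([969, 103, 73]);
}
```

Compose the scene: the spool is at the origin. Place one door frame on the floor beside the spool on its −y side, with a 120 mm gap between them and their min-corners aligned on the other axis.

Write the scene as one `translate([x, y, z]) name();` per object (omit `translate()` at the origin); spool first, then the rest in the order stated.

spool();
translate([0, -223, 0]) door_frame();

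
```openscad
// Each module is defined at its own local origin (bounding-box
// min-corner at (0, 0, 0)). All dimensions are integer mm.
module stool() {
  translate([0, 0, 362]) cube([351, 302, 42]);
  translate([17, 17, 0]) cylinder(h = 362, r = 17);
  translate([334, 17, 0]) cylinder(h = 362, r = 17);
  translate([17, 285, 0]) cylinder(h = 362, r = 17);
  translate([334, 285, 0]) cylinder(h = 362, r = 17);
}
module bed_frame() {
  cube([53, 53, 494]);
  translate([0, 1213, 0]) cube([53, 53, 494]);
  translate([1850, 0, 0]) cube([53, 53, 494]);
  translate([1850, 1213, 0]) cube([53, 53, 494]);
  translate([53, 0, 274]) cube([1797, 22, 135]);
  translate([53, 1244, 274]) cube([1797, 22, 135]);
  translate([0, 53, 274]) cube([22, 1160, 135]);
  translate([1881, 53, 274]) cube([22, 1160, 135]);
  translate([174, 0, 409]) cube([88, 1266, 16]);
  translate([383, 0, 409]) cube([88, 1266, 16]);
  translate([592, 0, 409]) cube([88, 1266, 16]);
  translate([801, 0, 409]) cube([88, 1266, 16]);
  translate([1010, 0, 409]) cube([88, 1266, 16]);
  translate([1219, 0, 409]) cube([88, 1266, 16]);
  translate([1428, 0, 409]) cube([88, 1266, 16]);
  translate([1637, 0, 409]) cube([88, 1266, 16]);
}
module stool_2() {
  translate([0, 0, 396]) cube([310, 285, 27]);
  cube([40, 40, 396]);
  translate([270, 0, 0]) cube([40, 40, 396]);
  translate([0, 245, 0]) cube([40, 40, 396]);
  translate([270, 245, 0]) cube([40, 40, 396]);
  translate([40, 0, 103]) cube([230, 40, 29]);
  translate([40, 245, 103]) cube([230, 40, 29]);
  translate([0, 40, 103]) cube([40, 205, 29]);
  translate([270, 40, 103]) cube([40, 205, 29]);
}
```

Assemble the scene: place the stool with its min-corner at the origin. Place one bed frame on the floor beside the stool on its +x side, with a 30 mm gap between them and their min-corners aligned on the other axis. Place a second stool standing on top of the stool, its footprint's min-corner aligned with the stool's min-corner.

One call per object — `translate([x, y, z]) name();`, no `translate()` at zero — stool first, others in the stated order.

stool();
translate([381, 0, 0]) bed_frame();
translate([0, 0, 404]) stool_2();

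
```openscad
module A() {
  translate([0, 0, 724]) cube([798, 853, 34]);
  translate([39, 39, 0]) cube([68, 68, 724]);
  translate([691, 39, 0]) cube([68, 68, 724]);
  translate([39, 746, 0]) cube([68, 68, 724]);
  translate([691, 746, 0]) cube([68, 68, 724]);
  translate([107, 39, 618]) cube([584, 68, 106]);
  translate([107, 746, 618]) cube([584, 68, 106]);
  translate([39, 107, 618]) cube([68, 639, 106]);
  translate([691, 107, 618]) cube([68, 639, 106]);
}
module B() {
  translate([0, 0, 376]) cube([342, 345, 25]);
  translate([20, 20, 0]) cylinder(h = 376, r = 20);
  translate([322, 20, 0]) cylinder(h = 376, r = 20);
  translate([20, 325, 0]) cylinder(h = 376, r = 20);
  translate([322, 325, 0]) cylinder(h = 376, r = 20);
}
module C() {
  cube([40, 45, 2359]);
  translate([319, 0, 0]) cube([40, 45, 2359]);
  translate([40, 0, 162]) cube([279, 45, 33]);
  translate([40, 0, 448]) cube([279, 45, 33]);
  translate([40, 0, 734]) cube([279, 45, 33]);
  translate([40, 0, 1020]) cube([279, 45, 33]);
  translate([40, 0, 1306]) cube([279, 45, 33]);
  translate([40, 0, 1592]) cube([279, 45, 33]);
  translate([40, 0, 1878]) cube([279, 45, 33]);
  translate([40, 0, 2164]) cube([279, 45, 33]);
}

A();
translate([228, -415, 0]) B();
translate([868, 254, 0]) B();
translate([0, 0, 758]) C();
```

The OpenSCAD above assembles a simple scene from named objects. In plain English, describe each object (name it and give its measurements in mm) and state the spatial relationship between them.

A is a table with a 798×853 mm rectangular top, 34 mm thick, top surface at z = 758 mm, supported by four 68×68 mm square legs, each inset 39 mm from the nearest pair of top edges, running from the floor. Four apron rails, 68 mm thick and 106 mm tall, run between adjacent legs with their top edges flush with the underside of the top and their outer faces flush with the legs' outer faces.

B is a simple wooden stool: a rectangular seat 342 mm (x) by 345 mm (y), 25 mm thick, top face at z = 401 mm, on four round legs, each 40 mm in diameter. The legs rest on z = 0, each leg's axis is inset half a diameter from the nearest pair of seat edges (so the leg's bounding box is flush with the corner).

C is a straight ladder. Two 40×45 mm vertical rails, 2359 mm tall, stand 359 mm apart (outside-to-outside) with their front faces coplanar on the −y side. 8 rungs, each 45 mm deep and 33 mm tall, span between the inner faces of the rails, front faces flush with the rails. The lowest rung's underside is at z = 162 mm and rungs are spaced 286 mm apart (underside to underside).

Two stools sit around the table at the −y, +x sides. The ladder is on top of the table.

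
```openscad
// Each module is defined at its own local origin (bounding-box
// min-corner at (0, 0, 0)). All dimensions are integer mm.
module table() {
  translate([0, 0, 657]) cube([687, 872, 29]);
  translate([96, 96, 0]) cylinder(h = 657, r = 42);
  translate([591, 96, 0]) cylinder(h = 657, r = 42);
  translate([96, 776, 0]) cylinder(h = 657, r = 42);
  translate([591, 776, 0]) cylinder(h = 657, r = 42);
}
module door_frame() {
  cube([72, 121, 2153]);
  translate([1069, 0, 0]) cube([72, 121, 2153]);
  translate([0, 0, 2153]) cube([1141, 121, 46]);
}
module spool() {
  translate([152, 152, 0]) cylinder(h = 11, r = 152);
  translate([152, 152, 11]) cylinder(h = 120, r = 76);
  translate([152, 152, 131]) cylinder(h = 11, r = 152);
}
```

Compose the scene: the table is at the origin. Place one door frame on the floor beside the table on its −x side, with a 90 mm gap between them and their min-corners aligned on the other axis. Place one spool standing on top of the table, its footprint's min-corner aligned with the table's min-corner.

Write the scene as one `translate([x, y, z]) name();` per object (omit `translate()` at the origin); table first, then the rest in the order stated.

table();
translate([-1231, 0, 0]) door_frame();
translate([0, 0, 686]) spool();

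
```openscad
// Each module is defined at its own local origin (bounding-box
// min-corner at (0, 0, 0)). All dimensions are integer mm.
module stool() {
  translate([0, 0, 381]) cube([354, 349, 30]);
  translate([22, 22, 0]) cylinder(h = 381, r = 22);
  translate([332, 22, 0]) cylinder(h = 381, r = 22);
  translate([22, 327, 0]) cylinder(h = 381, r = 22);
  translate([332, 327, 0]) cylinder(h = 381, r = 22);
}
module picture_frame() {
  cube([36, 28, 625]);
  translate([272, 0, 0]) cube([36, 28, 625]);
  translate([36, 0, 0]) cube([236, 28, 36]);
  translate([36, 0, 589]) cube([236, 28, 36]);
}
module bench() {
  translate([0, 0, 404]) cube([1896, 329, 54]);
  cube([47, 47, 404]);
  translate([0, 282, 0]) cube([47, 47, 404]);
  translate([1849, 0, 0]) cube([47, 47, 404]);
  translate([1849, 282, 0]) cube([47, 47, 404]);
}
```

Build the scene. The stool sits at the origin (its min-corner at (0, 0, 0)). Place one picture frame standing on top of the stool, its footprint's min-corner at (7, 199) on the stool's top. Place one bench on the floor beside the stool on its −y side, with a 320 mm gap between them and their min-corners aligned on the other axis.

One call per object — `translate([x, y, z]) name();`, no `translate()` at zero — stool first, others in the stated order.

stool();
translate([7, 199, 411]) picture_frame();
translate([0, -649, 0]) bench();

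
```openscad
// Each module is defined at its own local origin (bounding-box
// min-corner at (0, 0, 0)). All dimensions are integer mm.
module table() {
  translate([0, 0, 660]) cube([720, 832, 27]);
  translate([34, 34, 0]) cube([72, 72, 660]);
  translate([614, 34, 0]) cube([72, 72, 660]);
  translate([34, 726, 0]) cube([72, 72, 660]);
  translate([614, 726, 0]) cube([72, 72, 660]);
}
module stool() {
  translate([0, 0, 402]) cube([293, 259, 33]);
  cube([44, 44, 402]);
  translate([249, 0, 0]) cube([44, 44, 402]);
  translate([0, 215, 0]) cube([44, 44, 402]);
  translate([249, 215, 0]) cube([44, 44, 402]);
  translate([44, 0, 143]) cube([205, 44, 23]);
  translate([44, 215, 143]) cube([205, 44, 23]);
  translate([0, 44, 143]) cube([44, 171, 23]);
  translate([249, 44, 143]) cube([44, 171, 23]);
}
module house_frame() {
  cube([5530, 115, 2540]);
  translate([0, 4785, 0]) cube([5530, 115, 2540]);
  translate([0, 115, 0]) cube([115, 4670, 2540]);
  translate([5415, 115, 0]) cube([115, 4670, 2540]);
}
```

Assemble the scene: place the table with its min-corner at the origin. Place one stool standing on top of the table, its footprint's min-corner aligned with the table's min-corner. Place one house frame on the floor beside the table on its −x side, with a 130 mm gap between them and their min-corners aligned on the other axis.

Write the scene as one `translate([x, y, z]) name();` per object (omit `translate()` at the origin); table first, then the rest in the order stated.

table();
translate([0, 0, 687]) stool();
translate([-5660, 0, 0]) house_frame();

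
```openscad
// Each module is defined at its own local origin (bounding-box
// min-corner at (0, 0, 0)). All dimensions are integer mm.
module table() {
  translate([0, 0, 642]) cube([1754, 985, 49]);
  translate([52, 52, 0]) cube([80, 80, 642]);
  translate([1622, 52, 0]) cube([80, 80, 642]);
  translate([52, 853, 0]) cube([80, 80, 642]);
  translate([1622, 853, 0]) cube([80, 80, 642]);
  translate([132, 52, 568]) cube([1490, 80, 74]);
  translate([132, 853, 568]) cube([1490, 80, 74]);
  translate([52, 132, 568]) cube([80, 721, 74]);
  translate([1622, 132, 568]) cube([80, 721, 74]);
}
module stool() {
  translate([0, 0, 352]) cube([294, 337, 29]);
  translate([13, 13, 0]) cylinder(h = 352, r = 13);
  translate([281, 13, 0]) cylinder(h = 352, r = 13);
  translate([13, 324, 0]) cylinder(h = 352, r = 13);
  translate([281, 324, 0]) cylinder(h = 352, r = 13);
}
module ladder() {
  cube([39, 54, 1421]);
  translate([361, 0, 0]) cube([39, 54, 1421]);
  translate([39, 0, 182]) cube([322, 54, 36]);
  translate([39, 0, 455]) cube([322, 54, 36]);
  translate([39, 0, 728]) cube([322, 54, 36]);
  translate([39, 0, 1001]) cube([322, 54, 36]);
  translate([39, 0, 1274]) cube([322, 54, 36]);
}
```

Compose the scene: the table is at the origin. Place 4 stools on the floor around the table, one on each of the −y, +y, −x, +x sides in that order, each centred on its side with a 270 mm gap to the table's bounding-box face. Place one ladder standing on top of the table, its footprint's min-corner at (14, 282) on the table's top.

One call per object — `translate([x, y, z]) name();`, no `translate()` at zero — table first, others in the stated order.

table();
translate([730, -607, 0]) stool();
translate([730, 1255, 0]) stool();
translate([-564, 324, 0]) stool();
translate([2024, 324, 0]) stool();
translate([14, 282, 691]) ladder();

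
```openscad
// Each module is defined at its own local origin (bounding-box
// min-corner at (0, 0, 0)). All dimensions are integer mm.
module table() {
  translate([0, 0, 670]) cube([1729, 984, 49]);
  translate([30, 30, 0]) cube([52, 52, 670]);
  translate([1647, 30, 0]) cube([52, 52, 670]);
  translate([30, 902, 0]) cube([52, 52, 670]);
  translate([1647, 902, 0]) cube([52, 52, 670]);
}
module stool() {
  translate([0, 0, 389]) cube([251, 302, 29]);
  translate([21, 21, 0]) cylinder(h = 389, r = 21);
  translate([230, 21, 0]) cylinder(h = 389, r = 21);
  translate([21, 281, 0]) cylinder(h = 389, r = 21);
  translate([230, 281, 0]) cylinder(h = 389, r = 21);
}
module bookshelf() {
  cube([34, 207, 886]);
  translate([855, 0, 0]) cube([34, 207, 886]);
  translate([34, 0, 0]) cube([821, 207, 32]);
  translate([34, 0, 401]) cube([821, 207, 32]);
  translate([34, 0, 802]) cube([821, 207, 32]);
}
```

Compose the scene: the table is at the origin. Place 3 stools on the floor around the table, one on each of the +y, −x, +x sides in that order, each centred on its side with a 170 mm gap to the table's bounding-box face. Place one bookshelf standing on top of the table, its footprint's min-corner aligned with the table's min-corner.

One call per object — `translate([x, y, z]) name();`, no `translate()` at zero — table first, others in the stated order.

table();
translate([739, 1154, 0]) stool();
translate([-421, 341, 0]) stool();
translate([1899, 341, 0]) stool();
translate([0, 0, 719]) bookshelf();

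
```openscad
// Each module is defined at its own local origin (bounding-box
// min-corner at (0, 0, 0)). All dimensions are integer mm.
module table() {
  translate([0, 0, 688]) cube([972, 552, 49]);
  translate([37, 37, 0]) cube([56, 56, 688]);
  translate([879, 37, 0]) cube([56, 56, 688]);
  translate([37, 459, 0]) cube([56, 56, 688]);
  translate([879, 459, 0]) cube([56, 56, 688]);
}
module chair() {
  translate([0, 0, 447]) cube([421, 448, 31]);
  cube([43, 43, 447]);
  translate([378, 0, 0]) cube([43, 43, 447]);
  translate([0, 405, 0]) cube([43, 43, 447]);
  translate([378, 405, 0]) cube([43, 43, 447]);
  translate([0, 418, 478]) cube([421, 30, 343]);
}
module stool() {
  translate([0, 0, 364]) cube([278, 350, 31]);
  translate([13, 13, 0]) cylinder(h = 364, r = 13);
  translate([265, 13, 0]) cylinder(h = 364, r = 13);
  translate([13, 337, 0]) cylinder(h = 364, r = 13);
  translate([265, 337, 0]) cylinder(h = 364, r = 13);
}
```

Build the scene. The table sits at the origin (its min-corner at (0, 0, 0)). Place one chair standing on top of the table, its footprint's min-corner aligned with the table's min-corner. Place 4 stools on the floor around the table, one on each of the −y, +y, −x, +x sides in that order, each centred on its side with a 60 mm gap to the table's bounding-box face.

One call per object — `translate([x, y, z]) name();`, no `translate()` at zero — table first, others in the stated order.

table();
translate([0, 0, 737]) chair();
translate([347, -410, 0]) stool();
translate([347, 612, 0]) stool();
translate([-338, 101, 0]) stool();
translate([1032, 101, 0]) stool();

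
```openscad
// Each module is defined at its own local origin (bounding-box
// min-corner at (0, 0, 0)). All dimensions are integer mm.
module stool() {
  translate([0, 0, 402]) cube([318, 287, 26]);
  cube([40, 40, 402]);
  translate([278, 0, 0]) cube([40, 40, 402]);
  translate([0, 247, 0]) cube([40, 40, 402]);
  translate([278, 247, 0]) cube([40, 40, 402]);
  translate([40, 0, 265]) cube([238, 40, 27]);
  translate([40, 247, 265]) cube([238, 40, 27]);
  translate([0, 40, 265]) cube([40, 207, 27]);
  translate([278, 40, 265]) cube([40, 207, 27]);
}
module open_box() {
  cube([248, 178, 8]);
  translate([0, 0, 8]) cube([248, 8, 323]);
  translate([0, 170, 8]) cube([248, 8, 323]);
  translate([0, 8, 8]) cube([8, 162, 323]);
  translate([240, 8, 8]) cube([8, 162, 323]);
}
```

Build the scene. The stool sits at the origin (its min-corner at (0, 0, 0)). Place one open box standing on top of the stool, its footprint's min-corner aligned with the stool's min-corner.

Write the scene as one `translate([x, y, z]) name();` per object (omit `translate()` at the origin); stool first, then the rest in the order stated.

stool();
translate([0, 0, 428]) open_box();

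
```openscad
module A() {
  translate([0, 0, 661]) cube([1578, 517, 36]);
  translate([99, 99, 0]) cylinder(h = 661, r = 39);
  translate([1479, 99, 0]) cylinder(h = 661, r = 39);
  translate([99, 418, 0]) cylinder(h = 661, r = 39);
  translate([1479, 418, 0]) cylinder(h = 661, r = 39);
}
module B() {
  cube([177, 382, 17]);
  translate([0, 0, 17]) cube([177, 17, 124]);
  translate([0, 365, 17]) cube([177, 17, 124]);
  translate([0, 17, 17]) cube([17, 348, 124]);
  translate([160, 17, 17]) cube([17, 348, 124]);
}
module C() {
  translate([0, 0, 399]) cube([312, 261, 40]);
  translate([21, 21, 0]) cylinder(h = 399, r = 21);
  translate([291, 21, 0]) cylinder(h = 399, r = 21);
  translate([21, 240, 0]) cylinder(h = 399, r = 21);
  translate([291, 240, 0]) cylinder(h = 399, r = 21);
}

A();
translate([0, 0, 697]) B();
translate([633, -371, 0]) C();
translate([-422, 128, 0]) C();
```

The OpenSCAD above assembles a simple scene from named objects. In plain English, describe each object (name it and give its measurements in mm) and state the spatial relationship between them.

A is a table: top 1578 mm (x) × 517 mm (y), 36 mm thick, upper face at z = 697 mm, on four round legs of 78 mm diameter, each leg's bounding box inset 60 mm from the nearest pair of top edges, running from z = 0 to the bottom of the top.

B is an open-topped rectangular box: outside dimensions 177×382×141 mm, with a uniform wall and base thickness of 17 mm. The base is a full 177×382 slab on the floor; four walls sit on top of the base. The front and back walls (the −y and +y sides) span the full width; the two side walls fit between them.

C is a four-legged stool. The seat is 312×261 mm, 40 mm thick, top at z = 439 mm. It stands on four round legs, each 42 mm in diameter, from z = 0 to the seat underside, each leg's axis is inset half a diameter from the nearest pair of seat edges (so the leg's bounding box is flush with the corner).

The open box is on top of the table. Two stools sit around the table at the −y, −x sides.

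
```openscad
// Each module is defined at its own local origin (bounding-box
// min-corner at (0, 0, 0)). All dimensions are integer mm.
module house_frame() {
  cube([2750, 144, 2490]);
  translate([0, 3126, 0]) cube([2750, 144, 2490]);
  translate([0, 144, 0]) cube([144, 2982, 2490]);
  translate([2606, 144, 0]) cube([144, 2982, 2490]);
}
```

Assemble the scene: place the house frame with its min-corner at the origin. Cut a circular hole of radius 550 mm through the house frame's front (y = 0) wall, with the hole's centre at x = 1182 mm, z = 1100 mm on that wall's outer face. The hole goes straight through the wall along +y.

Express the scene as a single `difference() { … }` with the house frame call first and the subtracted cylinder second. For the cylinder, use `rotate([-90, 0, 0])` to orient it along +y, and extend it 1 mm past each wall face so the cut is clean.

difference() {
  house_frame();
  translate([1182, -1, 1100]) rotate([-90, 0, 0]) cylinder(h = 146, r = 550);
}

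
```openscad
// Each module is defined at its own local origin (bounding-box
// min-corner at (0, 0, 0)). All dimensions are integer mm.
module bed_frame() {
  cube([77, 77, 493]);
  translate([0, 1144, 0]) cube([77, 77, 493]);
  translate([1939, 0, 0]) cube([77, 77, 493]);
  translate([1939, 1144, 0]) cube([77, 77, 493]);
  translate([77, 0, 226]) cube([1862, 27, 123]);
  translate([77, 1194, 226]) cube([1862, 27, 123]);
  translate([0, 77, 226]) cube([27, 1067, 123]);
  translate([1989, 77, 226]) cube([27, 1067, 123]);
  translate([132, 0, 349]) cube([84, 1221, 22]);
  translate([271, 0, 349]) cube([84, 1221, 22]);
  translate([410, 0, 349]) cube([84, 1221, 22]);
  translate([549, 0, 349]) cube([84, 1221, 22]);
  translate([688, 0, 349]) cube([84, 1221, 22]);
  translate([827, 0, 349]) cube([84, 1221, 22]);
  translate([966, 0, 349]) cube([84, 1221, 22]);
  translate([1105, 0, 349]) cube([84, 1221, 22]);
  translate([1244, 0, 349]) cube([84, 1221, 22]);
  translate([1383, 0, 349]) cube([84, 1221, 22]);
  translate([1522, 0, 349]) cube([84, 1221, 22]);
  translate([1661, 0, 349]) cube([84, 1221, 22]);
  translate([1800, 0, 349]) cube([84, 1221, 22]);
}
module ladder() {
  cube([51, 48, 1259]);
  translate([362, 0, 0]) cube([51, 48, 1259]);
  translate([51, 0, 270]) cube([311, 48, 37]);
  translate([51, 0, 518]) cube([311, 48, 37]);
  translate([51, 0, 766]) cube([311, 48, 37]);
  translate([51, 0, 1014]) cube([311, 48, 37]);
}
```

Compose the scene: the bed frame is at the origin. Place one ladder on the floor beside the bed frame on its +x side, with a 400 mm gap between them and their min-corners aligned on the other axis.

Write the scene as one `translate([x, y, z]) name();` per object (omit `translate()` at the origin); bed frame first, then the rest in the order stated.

bed_frame();
translate([2416, 0, 0]) ladder();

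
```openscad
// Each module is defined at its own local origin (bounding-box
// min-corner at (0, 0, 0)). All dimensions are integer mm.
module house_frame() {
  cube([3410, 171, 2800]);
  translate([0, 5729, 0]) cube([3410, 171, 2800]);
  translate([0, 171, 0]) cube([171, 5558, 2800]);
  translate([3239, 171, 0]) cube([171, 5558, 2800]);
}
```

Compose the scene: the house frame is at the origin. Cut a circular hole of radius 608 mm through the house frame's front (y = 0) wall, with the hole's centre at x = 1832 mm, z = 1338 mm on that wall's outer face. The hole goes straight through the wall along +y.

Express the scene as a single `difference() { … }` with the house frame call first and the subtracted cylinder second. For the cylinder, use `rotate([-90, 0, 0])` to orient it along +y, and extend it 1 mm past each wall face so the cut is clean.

difference() {
  house_frame();
  translate([1832, -1, 1338]) rotate([-90, 0, 0]) cylinder(h = 173, r = 608);
}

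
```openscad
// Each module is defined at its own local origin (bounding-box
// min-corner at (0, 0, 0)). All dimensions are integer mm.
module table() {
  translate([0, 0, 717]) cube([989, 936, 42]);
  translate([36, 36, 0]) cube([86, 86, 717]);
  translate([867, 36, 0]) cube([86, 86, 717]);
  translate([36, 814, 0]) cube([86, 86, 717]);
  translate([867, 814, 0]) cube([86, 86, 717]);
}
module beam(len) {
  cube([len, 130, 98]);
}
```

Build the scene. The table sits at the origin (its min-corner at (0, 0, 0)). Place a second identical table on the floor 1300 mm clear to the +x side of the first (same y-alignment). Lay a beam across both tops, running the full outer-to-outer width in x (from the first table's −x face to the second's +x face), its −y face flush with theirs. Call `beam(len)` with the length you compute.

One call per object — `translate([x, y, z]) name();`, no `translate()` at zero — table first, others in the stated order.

table();
translate([2289, 0, 0]) table();
translate([0, 0, 759]) beam(3278);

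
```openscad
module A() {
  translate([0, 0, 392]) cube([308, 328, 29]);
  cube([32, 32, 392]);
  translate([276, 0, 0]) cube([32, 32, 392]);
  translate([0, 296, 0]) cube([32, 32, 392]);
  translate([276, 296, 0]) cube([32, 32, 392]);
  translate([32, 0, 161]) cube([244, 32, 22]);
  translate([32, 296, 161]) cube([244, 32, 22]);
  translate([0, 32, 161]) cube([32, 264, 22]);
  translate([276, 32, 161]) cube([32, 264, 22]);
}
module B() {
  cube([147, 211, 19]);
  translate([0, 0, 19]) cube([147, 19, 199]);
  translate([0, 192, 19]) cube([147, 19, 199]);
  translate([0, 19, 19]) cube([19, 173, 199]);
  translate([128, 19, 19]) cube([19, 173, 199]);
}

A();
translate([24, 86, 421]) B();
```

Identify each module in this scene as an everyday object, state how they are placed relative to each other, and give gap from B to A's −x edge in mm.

A is a stool. B is an open box. The open box is on top of the stool. The gap from the open box to the stool's −x edge is 24 mm.

The open box's min-x is at 24; the stool's min-x is 0; gap = 24 mm.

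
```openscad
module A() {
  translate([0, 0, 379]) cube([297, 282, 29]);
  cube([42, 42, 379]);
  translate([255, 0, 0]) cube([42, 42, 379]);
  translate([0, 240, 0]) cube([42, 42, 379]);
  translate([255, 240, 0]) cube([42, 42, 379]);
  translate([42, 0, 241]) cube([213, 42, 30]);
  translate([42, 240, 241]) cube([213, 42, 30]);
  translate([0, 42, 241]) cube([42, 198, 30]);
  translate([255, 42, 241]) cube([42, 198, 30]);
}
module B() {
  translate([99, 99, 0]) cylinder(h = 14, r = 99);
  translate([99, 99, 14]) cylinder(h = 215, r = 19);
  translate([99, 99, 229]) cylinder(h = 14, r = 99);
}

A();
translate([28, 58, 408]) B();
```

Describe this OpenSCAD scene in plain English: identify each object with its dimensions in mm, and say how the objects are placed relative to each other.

A is a four-legged stool. The seat is 297×282 mm, 29 mm thick, top at z = 408 mm. It stands on four square legs, each 42×42 mm in cross-section, from z = 0 to the seat underside, each flush with a corner of the seat. Four stretchers, 42 mm wide and 30 mm tall, connect adjacent legs with their undersides at z = 241 mm, each running between the inner faces of the legs it joins and aligned with the legs' outer faces on the other axis.

B is a spool: two coaxial disc flanges of radius 99 mm and thickness 14 mm, joined by a core cylinder of radius 19 mm and height 215 mm. The lower flange rests on z = 0 and the three cylinders share a vertical axis.

The spool is on top of the stool.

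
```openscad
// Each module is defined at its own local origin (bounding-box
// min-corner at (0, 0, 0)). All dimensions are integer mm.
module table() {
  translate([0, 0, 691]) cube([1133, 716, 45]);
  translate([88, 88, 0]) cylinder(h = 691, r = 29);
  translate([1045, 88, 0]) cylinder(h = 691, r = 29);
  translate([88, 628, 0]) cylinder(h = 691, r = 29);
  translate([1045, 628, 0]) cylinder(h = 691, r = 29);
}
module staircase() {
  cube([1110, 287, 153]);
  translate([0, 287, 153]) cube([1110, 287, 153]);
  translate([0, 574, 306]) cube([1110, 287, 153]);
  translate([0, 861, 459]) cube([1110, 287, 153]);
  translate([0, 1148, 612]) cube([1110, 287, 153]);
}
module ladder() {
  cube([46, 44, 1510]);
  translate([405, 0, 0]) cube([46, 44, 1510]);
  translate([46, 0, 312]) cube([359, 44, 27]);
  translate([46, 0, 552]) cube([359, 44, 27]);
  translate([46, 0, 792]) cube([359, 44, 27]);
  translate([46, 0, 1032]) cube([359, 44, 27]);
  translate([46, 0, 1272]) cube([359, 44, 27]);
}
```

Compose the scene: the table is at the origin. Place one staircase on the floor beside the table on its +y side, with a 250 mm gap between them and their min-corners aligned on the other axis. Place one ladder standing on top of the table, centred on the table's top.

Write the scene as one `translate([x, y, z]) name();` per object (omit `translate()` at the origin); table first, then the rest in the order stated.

table();
translate([0, 966, 0]) staircase();
translate([341, 336, 736]) ladder();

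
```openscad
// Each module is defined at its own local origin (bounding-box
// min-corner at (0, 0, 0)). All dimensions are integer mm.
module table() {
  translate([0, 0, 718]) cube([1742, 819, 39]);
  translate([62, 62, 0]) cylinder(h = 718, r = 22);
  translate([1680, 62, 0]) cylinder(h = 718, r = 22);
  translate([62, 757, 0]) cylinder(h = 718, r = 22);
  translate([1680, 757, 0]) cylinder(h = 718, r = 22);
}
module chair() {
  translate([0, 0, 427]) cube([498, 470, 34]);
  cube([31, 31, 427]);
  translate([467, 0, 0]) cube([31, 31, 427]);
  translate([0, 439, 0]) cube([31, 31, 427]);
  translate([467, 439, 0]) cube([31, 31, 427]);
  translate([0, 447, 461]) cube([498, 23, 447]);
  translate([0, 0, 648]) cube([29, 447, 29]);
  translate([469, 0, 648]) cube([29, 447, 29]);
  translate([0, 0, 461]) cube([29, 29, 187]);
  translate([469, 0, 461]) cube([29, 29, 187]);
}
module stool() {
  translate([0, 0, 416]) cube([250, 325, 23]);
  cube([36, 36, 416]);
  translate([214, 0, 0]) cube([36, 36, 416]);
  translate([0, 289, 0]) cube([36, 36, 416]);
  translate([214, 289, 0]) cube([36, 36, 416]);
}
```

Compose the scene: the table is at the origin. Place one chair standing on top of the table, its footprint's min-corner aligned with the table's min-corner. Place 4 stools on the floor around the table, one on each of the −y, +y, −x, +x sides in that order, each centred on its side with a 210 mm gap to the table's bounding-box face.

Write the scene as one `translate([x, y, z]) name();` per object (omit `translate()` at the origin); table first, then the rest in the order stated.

table();
translate([0, 0, 757]) chair();
translate([746, -535, 0]) stool();
translate([746, 1029, 0]) stool();
translate([-460, 247, 0]) stool();
translate([1952, 247, 0]) stool();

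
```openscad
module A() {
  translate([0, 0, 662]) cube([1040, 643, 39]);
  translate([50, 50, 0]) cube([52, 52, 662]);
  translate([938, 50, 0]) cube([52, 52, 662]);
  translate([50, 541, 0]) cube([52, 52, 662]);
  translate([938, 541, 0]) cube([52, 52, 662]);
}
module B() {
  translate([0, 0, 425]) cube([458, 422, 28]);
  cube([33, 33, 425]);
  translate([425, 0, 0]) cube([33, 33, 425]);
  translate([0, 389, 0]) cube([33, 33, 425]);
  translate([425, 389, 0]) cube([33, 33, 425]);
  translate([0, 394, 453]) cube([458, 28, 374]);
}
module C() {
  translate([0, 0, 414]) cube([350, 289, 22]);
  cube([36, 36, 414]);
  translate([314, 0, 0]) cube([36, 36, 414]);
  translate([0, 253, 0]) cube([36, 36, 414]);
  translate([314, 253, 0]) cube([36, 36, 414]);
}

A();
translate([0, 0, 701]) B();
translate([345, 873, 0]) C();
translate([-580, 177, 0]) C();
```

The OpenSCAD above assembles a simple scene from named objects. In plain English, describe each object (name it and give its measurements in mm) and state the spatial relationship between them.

A is a table: top 1040 mm (x) × 643 mm (y), 39 mm thick, upper face at z = 701 mm, on four 52×52 mm square legs, each inset 50 mm from the nearest pair of top edges, running from z = 0 to the bottom of the top.

B is a chair: 458×422 mm seat, 28 mm thick, top at z = 453 mm, on four 33 mm square corner legs flush with the seat edges. A 28 mm thick backrest slab spans the full seat width, extending 374 mm above the seat top, its back face flush with the seat's +y edge.

C is a four-legged stool. The seat is a 350×289×22 mm slab whose top surface is at z = 436 mm; four square legs, each 36×36 mm in cross-section, run from the floor (z = 0) to the underside of the seat, each flush with a corner of the seat.

The chair is on top of the table. Two stools sit around the table at the +y, −x sides.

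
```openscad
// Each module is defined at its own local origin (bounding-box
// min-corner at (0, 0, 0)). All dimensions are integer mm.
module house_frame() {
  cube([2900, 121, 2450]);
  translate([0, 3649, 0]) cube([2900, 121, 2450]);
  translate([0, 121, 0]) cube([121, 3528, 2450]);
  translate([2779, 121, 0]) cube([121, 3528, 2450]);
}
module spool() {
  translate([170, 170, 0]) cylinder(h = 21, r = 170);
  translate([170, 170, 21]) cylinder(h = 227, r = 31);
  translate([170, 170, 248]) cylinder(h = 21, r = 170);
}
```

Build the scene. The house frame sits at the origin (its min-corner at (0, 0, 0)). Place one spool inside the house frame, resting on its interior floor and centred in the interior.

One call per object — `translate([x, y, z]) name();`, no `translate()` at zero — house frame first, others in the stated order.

house_frame();
translate([1280, 1715, 0]) spool();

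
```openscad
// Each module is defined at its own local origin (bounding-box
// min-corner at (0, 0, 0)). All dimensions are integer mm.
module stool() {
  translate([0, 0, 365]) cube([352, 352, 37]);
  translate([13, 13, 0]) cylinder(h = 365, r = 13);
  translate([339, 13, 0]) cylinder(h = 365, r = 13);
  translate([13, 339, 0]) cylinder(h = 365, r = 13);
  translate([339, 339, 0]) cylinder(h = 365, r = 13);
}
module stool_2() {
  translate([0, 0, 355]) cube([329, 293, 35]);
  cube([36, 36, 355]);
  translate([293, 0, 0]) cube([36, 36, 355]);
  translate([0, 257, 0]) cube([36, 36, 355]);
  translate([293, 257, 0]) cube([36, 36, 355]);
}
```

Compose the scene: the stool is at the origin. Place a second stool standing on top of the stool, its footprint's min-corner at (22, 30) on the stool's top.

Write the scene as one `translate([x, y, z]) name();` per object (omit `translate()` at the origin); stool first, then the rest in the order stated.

stool();
translate([22, 30, 402]) stool_2();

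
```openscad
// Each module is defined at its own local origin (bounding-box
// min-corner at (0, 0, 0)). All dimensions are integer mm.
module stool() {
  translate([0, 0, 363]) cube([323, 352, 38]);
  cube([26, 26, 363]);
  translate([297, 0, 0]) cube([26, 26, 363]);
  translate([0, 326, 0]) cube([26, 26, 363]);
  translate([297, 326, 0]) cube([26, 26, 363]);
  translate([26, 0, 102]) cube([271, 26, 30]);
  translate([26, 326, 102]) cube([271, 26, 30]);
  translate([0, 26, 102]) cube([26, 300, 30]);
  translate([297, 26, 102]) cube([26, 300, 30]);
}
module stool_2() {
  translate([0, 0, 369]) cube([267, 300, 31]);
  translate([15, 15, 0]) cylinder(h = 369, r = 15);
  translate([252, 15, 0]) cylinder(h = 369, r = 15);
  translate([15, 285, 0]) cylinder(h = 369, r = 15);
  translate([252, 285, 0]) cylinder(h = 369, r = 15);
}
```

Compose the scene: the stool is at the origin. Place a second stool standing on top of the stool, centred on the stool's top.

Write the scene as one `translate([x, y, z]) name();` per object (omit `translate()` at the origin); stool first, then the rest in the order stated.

stool();
translate([28, 26, 401]) stool_2();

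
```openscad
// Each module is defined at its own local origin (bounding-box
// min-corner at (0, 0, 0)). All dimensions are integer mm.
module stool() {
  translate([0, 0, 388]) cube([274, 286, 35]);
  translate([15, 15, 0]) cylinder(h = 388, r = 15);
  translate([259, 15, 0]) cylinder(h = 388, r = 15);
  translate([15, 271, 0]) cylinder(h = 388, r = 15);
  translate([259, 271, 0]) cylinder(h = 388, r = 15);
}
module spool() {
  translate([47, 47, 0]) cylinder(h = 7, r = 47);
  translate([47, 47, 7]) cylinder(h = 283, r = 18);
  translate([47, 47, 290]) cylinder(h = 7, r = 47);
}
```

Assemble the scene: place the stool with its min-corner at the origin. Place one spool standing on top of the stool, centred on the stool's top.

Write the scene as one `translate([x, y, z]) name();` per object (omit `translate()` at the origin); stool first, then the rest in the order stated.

stool();
translate([90, 96, 423]) spool();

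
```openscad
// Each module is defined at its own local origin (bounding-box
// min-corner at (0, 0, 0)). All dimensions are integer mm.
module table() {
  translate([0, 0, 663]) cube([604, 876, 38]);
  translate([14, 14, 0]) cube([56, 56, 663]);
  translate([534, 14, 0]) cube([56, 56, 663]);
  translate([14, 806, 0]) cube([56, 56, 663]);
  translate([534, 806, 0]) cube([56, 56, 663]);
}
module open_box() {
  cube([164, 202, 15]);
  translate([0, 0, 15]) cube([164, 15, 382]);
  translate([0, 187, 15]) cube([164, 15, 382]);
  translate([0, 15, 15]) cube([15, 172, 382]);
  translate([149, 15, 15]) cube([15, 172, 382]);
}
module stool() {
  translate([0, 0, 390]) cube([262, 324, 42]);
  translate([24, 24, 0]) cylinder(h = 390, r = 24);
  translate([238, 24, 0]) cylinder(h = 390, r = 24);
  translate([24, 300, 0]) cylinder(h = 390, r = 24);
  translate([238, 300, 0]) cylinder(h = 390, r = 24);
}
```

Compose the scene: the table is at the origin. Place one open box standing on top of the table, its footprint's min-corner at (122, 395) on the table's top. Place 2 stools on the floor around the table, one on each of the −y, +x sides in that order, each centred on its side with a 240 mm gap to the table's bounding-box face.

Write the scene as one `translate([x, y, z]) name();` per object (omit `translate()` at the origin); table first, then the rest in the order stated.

table();
translate([122, 395, 701]) open_box();
translate([171, -564, 0]) stool();
translate([844, 276, 0]) stool();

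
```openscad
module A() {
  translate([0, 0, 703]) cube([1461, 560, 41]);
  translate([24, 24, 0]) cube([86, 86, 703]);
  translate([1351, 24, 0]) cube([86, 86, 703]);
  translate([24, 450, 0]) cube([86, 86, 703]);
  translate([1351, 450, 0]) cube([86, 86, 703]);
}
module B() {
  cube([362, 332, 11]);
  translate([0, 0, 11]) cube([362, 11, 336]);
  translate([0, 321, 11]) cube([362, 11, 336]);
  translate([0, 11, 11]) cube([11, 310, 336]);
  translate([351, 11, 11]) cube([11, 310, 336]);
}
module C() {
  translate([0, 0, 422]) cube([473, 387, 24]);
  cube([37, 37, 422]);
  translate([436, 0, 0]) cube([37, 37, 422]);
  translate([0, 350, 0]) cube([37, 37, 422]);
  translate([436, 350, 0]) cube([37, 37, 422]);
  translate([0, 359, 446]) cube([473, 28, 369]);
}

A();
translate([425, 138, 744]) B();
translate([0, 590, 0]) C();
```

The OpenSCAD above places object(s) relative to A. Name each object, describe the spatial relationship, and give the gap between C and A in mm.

The chair's nearest face is 30 mm from the table's +y face.

A is a table. B is an open box. C is a chair. The open box is on top of the table. The chair is on the floor beside the table on its +y side. The gap between the chair and the table is 30 mm.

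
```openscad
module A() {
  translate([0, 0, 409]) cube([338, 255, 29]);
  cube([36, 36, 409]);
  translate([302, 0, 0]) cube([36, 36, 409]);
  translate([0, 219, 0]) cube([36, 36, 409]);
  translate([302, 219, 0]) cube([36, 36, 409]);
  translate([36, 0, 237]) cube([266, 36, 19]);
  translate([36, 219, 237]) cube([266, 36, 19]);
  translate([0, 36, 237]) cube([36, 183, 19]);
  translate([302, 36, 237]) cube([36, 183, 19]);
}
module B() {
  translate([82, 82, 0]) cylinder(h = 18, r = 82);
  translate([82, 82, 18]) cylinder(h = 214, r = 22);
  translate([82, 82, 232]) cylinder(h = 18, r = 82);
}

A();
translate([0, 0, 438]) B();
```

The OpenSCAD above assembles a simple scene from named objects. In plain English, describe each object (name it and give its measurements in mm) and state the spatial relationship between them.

A is a four-legged stool. The seat is 338×255 mm, 29 mm thick, top at z = 438 mm. It stands on four square legs, each 36×36 mm in cross-section, from z = 0 to the seat underside, each flush with a corner of the seat. Four stretchers, 36 mm wide and 19 mm tall, connect adjacent legs with their undersides at z = 237 mm, each running between the inner faces of the legs it joins and aligned with the legs' outer faces on the other axis.

B is a spool: two coaxial disc flanges of radius 82 mm and thickness 18 mm, joined by a core cylinder of radius 22 mm and height 214 mm. The lower flange rests on z = 0 and the three cylinders share a vertical axis.

The spool is on top of the stool.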